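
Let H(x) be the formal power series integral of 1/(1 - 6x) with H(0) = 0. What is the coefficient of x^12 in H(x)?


1/(1 - 6x) = sum_{k>=0} 6^k x^k. Integrating termwise with H(0) = 0:
H(x) = sum_{k>=0} 6^k x^(k+1) / (k+1) = sum_{m>=1} 6^(m-1) x^m / m.
For m = 12: 6^11/12 = 362797056/12 = 30233088.

30233088


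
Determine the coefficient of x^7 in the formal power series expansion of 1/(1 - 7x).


The geometric series identity gives 1/(1 - c x) = sum_{k>=0} c^k x^k, so the coefficient of x^k is c^k.
Here c = 7 and k = 7.
Computing: 7^7 = 823543

823543


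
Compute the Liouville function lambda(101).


The Liouville function is lambda(k) = (-1)^Omega(k), where Omega(k) counts the prime factors of k with multiplicity.
Factoring: 101 = 101, so Omega(101) = 1.
lambda(101) = (-1)^1 = -1.

-1


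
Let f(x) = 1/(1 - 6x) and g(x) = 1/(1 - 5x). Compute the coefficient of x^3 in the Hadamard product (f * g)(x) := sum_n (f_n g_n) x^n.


f has coefficients f_k = 6^k and g has coefficients g_k = 5^k, so the Hadamard product has coefficient (f*g)_k = 6^k * 5^k = 30^k.
For k = 3: 30^3 = 27000.

27000


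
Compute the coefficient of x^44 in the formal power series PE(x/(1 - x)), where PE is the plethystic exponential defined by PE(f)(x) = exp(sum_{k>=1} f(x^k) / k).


For f(x) = x/(1 - x) we have
sum_{k>=1} f(x^k) / k = sum_{k>=1} (1/k) * x^k / (1 - x^k) = sum_{k, m >= 1} x^(k m) / k,
which after exponentiating simplifies to
PE(x/(1 - x)) = prod_{k>=1} 1 / (1 - x^k).
This is the generating function for the partition function p(n), so the coefficient of x^44 is p(44).
Computing p(44) by dynamic programming over parts 1, 2, ..., 44: p(44) = 75175.

75175


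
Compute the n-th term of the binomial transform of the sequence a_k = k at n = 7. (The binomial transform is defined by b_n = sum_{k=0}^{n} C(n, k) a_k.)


With a_k = k, b_n = sum_{k=0}^{n} C(n, k) k. Using k * C(n, k) = n * C(n-1, k-1) gives b_n = n * sum_{k>=1} C(n-1, k-1) = n * 2^(n-1).
For n = 7: 7 * 2^6 = 7 * 64 = 448.

448


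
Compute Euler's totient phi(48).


phi(n) counts integers in [1, n] coprime to n. Using the multiplicative formula phi(n) = n * prod_{p | n} (1 - 1/p):
48 = 2^4 * 3, so
phi(48) = 48 * (1 - 1/2) * (1 - 1/3) = 16.

16


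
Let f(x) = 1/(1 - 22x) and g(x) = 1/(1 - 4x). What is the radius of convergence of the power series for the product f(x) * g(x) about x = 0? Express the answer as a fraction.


The radius of 1/(1 - 22x) is 1/22 (nearest singularity at x = 1/22), and the radius of 1/(1 - 4x) is 1/4.
The product f(x)*g(x) = 1/((1 - 22x)(1 - 4x)) has singularities at both 1/22 and 1/4, so its radius of convergence is the distance to the nearest one:
min(1/22, 1/4) = 1/22.

1/22


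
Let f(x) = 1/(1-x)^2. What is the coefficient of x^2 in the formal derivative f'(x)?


Differentiate: d/dx [ 1/(1-x)^r ] = r / (1-x)^(r+1).
Here r = 2, so f'(x) = 2 / (1-x)^3.
The expansion of 1/(1-x)^(r+1) has coefficient of x^n equal to C(n+r, r).
So the coefficient of x^2 in f'(x) is
2 * C(4, 2) = 2 * 6 = 12

12


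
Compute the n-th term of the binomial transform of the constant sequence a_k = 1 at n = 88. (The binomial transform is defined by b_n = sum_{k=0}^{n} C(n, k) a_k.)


With a_k = 1 for all k, b_n = sum_{k=0}^{n} C(n, k) = 2^n by the binomial theorem.
For n = 88: 2^88 = 309485009821345068724781056.

309485009821345068724781056


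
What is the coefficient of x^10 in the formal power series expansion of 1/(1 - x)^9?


The negative binomial / multiset identity is
1/(1 - x)^r = sum_{k>=0} C(k + r - 1, r - 1) x^k.
Here r = 9 and k = 10, so the coefficient is
C(10 + 8, 8) = C(18, 8)
= 43758

43758


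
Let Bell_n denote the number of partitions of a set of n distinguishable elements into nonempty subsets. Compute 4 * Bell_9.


Bell_9 can be computed from the Bell triangle or from Dobinski's identity Bell_n = (1/e) * sum_{k>=0} k^n / k!.
Computing Bell_9 = 21147.
Then 4 * 21147 = 84588.

84588


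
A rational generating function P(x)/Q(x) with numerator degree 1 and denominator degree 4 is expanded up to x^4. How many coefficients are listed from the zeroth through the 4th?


Expanding up to x^4 gives the coefficients for x^0, x^1, ..., x^4.
That is 4 + 1 = 5 coefficients in total.

5


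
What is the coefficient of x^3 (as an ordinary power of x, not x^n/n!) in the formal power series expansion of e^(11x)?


The exponential series is e^y = sum_{k>=0} y^k / k!. Substituting y = 11x gives
e^(11x) = sum_{k>=0} 11^k x^k / k!.
So the coefficient of x^n is a^n/n! with a = 11, n = 3:
11^3 / 3! = 1331/6 = 1331/6

1331/6


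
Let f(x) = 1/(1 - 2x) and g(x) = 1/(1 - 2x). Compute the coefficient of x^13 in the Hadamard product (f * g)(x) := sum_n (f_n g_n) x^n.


f has coefficients f_k = 2^k and g has coefficients g_k = 2^k, so the Hadamard product has coefficient (f*g)_k = 2^k * 2^k = 4^k.
For k = 13: 4^13 = 67108864.

67108864


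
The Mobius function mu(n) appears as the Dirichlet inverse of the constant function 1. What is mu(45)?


45 has a squared prime factor, so mu(45) = 0.
Factorization reveals a repeated prime.

0


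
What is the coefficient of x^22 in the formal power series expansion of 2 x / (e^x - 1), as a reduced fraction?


The exponential generating function for Bernoulli numbers is
x / (e^x - 1) = sum_{k>=0} B_k x^k / k!.
So the coefficient of x^22 in 2 x / (e^x - 1) is 2 B_22 / 22!.
Computing: B_22 = 854513/138, 22! = 1124000727777607680000, giving
2 * 854513/138 / 1124000727777607680000 = 77683/7050550019695902720000.

77683/7050550019695902720000


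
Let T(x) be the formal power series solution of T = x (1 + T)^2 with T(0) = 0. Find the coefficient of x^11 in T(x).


Apply the Lagrange inversion formula: if T = x * phi(T) with phi(t) = (1 + t)^2, then [x^n] T = (1/n) [t^(n-1)] phi(t)^n = (1/n) [t^(n-1)] (1 + t)^(2n) = (1/n) C(2n, n-1).
Using the identity C(2n, n-1) = C(2n, n) * n / (n+1), the unscaled factor equals C(2n, n) / (n+1) = C_n, the n-th Catalan number.
For n = 11: C_11 = C(22, 11) / 12 = 705432/12 = 58786 = 58786.

58786


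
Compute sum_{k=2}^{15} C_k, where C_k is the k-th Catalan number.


C_2 through C_15: 2, 5, 14, 42, 132, 429, 1430, 4862, 16796, 58786, 208012, 742900, 2674440, 9694845
Sum = 2 + 5 + 14 + 42 + 132 + 429 + 1430 + 4862 + 16796 + 58786 + 208012 + 742900 + 2674440 + 9694845
= 13402695

13402695


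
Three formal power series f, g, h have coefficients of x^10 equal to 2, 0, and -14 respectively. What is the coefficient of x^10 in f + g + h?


Series addition is componentwise:
2 + 0 + -14
= -12

-12


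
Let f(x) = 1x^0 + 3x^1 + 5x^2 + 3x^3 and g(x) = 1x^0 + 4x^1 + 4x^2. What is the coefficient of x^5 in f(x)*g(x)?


Cauchy product at x^5:
3*4
= 12

12


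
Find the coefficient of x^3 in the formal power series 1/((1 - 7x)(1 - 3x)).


By partial fractions or Cauchy convolution:
The coefficient equals sum_{k=0}^{3} 7^k * 3^(3-k).
= 580

580


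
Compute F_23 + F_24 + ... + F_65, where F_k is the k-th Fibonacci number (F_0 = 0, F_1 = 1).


Use the identity sum_{k=0}^{N} F_k = F_{N+2} - 1 (which follows from F_{k+2} - F_{k+1} = F_k). Then
sum_{k=23}^{65} F_k = (F_{67} - 1) - (F_{24} - 1) = F_{67} - F_{24}.
Computing: F_{67} = 44945570212853, F_{24} = 46368, so
Sum = 44945570212853 - 46368 = 44945570166485.

44945570166485


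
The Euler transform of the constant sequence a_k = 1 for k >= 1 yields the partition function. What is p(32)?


The Euler transform converts the sequence a_k = 1 into the number of integer partitions.
Using the recurrence or dynamic programming:
p(32) = 8349

8349


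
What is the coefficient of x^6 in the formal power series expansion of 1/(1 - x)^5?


The expansion 1/(1 - x)^r = sum_{k>=0} C(k + r - 1, r - 1) x^k follows from the multiset / negative-binomial theorem (or from repeated differentiation of the geometric series).
For r = 5 and k = 6:
C(10, 4) = 3628800 / (24 * 720) = 210.

210


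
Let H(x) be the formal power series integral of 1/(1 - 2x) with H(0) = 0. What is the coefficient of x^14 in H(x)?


1/(1 - 2x) = sum_{k>=0} 2^k x^k. Integrating termwise with H(0) = 0:
H(x) = sum_{k>=0} 2^k x^(k+1) / (k+1) = sum_{m>=1} 2^(m-1) x^m / m.
For m = 14: 2^13/14 = 8192/14 = 4096/7.

4096/7


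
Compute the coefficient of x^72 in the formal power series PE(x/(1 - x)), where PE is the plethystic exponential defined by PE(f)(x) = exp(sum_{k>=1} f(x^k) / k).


For f(x) = x/(1 - x) we have
sum_{k>=1} f(x^k) / k = sum_{k>=1} (1/k) * x^k / (1 - x^k) = sum_{k, m >= 1} x^(k m) / k,
which after exponentiating simplifies to
PE(x/(1 - x)) = prod_{k>=1} 1 / (1 - x^k).
This is the generating function for the partition function p(n), so the coefficient of x^72 is p(72).
Computing p(72) by dynamic programming over parts 1, 2, ..., 72: p(72) = 5392783.

5392783


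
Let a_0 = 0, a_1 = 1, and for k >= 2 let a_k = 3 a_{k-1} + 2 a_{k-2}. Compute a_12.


Iterating the recurrence forward:
a_0 = 0
a_1 = 1
a_2 = 3*1 + 2*0 = 3
a_3 = 3*3 + 2*1 = 11
a_4 = 3*11 + 2*3 = 39
a_5 = 3*39 + 2*11 = 139
a_6 = 3*139 + 2*39 = 495
a_7 = 3*495 + 2*139 = 1763
a_8 = 3*1763 + 2*495 = 6279
a_9 = 3*6279 + 2*1763 = 22363
a_10 = 3*22363 + 2*6279 = 79647
a_11 = 3*79647 + 2*22363 = 283667
a_12 = 3*283667 + 2*79647 = 1010295
So a_12 = 1010295.

1010295


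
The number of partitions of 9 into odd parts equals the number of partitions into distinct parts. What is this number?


Computing partitions of 9 into odd parts (1, 3, 5, ...):
Using the generating function prod_{k>=0} 1/(1-x^(2k+1)),
the count is 8

8


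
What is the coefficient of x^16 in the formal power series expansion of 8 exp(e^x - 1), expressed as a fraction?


exp(e^x - 1) is the exponential generating function for the Bell numbers Bell_k: exp(e^x - 1) = sum_{k>=0} Bell_k x^k / k!.
So the coefficient of x^16 in 8 exp(e^x - 1) is 8 Bell_16 / 16!.
Computing: Bell_16 = 10480142147 and 16! = 20922789888000, giving
8 * 10480142147/20922789888000 = 10480142147/2615348736000.

10480142147/2615348736000


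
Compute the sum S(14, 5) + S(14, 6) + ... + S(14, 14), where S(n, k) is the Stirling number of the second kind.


By definition, S(n, k) counts partitions of an n-set into exactly k nonempty blocks.
Computing row n = 14 for k = 5..14:
S(14, k): 40075035, 63436373, 49329280, 20912320, 5135130, 752752, 66066, 3367, 91, 1
Sum = 179710415.

179710415


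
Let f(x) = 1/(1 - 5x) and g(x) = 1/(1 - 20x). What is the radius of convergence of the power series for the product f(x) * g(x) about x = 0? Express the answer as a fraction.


The radius of 1/(1 - 5x) is 1/5 (nearest singularity at x = 1/5), and the radius of 1/(1 - 20x) is 1/20.
The product f(x)*g(x) = 1/((1 - 5x)(1 - 20x)) has singularities at both 1/5 and 1/20, so its radius of convergence is the distance to the nearest one:
min(1/5, 1/20) = 1/20.

1/20


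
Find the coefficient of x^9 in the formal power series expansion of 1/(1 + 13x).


Write 1/(1 + c x) = 1/(1 - (-c) x) and apply the geometric-series identity
1/(1 - y) = sum_{k>=0} y^k to get 1/(1 + c x) = sum_{k>=0} (-c)^k x^k.
So the coefficient of x^k is (-c)^k = (-1)^k * c^k.
Here c = 13 and k = 9:
(-13)^9 = -1 * 10604499373 = -10604499373

-10604499373


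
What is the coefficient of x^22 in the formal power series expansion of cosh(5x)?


The Maclaurin series is cosh(t) = sum_{m>=0} t^(2m) / (2m)!, so substituting t = 5x, only even powers of x are nonzero, with coefficient of x^(2m) equal to 5^(2m) / (2m)!.
For x^22 the coefficient is 5^22/22! = 2384185791015625/1124000727777607680000 = 3814697265625/1798401164444172288.

3814697265625/1798401164444172288


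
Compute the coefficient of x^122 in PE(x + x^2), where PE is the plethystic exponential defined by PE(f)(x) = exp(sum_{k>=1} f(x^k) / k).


With f(x) = x + x^2, the exponent is sum_{k>=1} (x^k + x^(2k)) / k = -ln(1 - x) - ln(1 - x^2). Exponentiating:
PE(x + x^2) = 1 / ((1 - x)(1 - x^2)).
This is the generating function for partitions of n into parts of size 1 or 2. The number of 2's can be any j in 0..61, and the rest are 1's, so
[x^122] = floor(122/2) + 1 = 62.

62


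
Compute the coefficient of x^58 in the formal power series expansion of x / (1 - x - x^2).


Let f(x) = sum_{k>=0} a_k x^k. Multiplying f(x) * (1 - x - x^2) = x and matching coefficients gives a_0 = 0, a_1 = 1, and a_k = a_{k-1} + a_{k-2} for k >= 2. These are the Fibonacci numbers F_k.
Iterating from F_0 = 0, F_1 = 1:
F_0=0, F_1=1, F_2=1, F_3=2, F_4=3, F_5=5, F_6=8, F_7=13, F_8=21, F_9=34, ...
F_58 = 591286729879.

591286729879


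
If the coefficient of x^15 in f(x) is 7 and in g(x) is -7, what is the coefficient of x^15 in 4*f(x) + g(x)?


Scalar multiplication scales coefficients: 4 * 7 = 28.
Then add the g coefficient: 28 + -7
= 21

21


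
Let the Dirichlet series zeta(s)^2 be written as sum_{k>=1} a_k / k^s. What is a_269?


The Dirichlet convolution of the constant function 1 with itself gives (1 * 1)(k) = sum_{d | k} 1 = d(k), the number of positive divisors of k.
Since zeta(s) = sum_{k>=1} 1/k^s, we have zeta(s)^2 = sum_{k>=1} d(k)/k^s, so a_k = d(k).
For k = 269: the divisors are 1, 269.
Count = 2.

2


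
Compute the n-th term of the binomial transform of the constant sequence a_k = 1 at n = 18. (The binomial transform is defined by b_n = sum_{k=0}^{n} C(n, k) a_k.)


With a_k = 1 for all k, b_n = sum_{k=0}^{n} C(n, k) = 2^n by the binomial theorem.
For n = 18: 2^18 = 262144.

262144


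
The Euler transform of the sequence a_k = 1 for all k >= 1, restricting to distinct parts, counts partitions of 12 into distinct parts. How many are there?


Partitions of 12 into distinct parts can be computed via generating function.
Product (1+x)(1+x^2)(1+x^3)...
The coefficient of x^12 = 15

15


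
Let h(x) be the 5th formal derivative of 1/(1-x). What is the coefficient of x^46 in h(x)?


Differentiating 5 times: d^5/dx^5 [1/(1-x)] = 5!/(1-x)^6.
The expansion 1/(1-x)^6 = sum_{k>=0} C(k+5, 5) x^k, so the coefficient of x^n in 5!/(1-x)^6 is 5! * C(n+5, 5).
For n = 46: 120 * C(51, 5) = 120 * 2349060 = 281887200

281887200


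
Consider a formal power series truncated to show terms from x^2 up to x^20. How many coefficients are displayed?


From x^2 to x^20 inclusive, the count is 20 - 2 + 1 = 19.

19


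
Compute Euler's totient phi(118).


phi(n) counts integers in [1, n] coprime to n. Using the multiplicative formula phi(n) = n * prod_{p | n} (1 - 1/p):
118 = 2 * 59, so
phi(118) = 118 * (1 - 1/2) * (1 - 1/59) = 58.

58


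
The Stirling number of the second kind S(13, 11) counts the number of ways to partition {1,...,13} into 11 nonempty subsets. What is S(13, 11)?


Using the explicit formula S(n,k) = (1/k!) sum_{j=0}^{k} (-1)^(k-j) C(k,j) j^n:
S(13, 11) = 2431
Equivalently, S(n,k) is n! times the coefficient of x^n in the EGF (e^x - 1)^k / k!.

2431


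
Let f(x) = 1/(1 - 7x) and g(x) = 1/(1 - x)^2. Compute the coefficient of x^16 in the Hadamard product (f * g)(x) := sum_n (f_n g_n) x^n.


f has coefficients f_k = 7^k. For g = 1/(1 - x)^2 the coefficient is g_k = C(k + 1, 1) = k + 1. The Hadamard coefficient is (f * g)_k = 7^k * (k + 1).
For k = 16: 7^16 * 17 = 33232930569601 * 17 = 564959819683217.

564959819683217


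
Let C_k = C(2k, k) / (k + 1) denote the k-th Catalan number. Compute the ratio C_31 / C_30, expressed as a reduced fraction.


Using C_k = (2k)! / (k! (k+1)!), the ratio C_{k+1}/C_k simplifies to
C_{k+1}/C_k = [(2k+2)! / ((k+1)! (k+2)!)] * [k! (k+1)! / (2k)!]
 = (2k+2)(2k+1) / ((k+1)(k+2)) = 2(2k+1) / (k+2).
For k = 30: 2(2*30 + 1) / (30 + 2) = 122/32 = 61/16.

61/16


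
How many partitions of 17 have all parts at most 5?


Using the generating function (1-x)^(-1)(1-x^2)^(-1)...(1-x^5)^(-1),
the coefficient of x^17 counts these restricted partitions.
Result = 119

119


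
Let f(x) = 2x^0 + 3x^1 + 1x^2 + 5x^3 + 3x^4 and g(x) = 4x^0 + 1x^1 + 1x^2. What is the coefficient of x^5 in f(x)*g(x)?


Cauchy product at x^5:
5*1 + 3*1
= 8

8


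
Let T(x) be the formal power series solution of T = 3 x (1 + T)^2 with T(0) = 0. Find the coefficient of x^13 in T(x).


Apply the Lagrange inversion formula: if T = 3 x * phi(T) with phi(t) = (1 + t)^2, then [x^n] T = 3^n * (1/n) [t^(n-1)] phi(t)^n = 3^n * (1/n) [t^(n-1)] (1 + t)^(2n) = 3^n * (1/n) C(2n, n-1).
Using the identity C(2n, n-1) = C(2n, n) * n / (n+1), the unscaled factor equals C(2n, n) / (n+1) = C_n, the n-th Catalan number.
For n = 13: C_13 = C(26, 13) / 14 = 10400600/14 = 742900.
With the 3^13 = 1594323 factor, the coefficient is 1594323 * 742900 = 1184422556700.

1184422556700


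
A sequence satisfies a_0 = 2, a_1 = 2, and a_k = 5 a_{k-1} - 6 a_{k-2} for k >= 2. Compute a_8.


The characteristic equation is t^2 - 5 t + 6 = 0, with roots r_1 = 3 and r_2 = 2 (so c_1 = r_1 + r_2, c_2 = -r_1 r_2 as required).
One can use the closed form a_n = A r_1^n + B r_2^n, but direct iteration is more reliable:
a_0 = 2, a_1 = 2, a_2 = -2, a_3 = -22, a_4 = -98, a_5 = -358, a_6 = -1202, a_7 = -3862, a_8 = -12098.
So a_8 = -12098.

-12098


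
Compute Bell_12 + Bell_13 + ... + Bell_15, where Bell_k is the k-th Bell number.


Recall Bell_k counts set partitions of a k-set (with Bell_0 = 1 by convention).
Bell_12 through Bell_15: 4213597, 27644437, 190899322, 1382958545
Sum = 4213597 + 27644437 + 190899322 + 1382958545 = 1605715901.

1605715901


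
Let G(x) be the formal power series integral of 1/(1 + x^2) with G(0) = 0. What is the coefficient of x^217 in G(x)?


1/(1 + x^2) = sum_{j>=0} (-1)^j x^(2j). Integrating termwise with G(0) = 0:
G(x) = sum_{j>=0} (-1)^j x^(2j+1) / (2j+1) = arctan(x).
Only odd powers are nonzero. For x^217 write 217 = 2*108 + 1, giving
(-1)^108 / 217 = 1/217 = 1/217.

1/217


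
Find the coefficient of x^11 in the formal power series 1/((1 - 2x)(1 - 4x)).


By partial fractions or Cauchy convolution:
The coefficient equals sum_{k=0}^{11} 2^k * 4^(11-k).
= 8386560

8386560


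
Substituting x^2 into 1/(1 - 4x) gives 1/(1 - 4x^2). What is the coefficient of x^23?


Since 1/(1 - 4x^2) only has even powers of x,
the coefficient of x^23 (odd) is 0.

0


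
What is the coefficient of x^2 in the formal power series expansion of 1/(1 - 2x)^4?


The general identity 1/(1 - c x)^r = sum_{k>=0} c^k C(k + r - 1, r - 1) x^k follows by substituting y = c x into 1/(1 - y)^r = sum_{k>=0} C(k + r - 1, r - 1) y^k.
For c = 2, r = 4, k = 2:
2^2 * C(5, 3) = 4 * 10 = 40.

40


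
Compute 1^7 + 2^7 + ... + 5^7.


This power sum has a closed form given by Faulhaber's formula
sum_{k=1}^{m} k^p = (1 / (p + 1)) * sum_{j=0}^{p} C(p + 1, j) B_j m^(p + 1 - j),
but for small m direct computation is fastest:
1 + 128 + 2187 + 16384 + 78125 = 96825.

96825


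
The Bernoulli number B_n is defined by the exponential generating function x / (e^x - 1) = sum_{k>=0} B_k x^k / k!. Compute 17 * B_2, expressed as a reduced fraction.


Bernoulli numbers can also be computed recursively via B_0 = 1 and sum_{j=0}^{m} C(m+1, j) B_j = 0 for m >= 1. Odd-index Bernoulli numbers vanish for k >= 3.
Computing B_2 = 1/6, so 17 * B_2 = 17 * 1/6 = 17/6.

17/6


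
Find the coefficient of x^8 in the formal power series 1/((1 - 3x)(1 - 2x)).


By partial fractions or Cauchy convolution:
The coefficient equals sum_{k=0}^{8} 3^k * 2^(8-k).
= 19171

19171


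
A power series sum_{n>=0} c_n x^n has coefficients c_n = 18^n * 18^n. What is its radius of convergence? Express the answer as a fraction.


By the root test (Cauchy-Hadamard), the radius is R = 1 / limsup_n |c_n|^(1/n).
Here |c_n|^(1/n) = (18^n * 18^n)^(1/n) = 18 * 18 = 324 for all n.
So R = 1/324 = 1/324.

1/324


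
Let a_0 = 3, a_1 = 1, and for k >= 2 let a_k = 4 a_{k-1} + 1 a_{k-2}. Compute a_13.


Iterating the recurrence forward:
a_0 = 3
a_1 = 1
a_2 = 4*1 + 1*3 = 7
a_3 = 4*7 + 1*1 = 29
a_4 = 4*29 + 1*7 = 123
a_5 = 4*123 + 1*29 = 521
a_6 = 4*521 + 1*123 = 2207
a_7 = 4*2207 + 1*521 = 9349
a_8 = 4*9349 + 1*2207 = 39603
a_9 = 4*39603 + 1*9349 = 167761
a_10 = 4*167761 + 1*39603 = 710647
a_11 = 4*710647 + 1*167761 = 3010349
a_12 = 4*3010349 + 1*710647 = 12752043
a_13 = 4*12752043 + 1*3010349 = 54018521
So a_13 = 54018521.

54018521


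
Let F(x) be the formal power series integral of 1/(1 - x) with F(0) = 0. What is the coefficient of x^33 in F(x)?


1/(1 - x) = sum_{k>=0} x^k. Integrating termwise and using F(0) = 0 gives
F(x) = sum_{k>=0} x^(k+1) / (k+1) = sum_{m>=1} x^m / m = -ln(1 - x).
So the coefficient of x^33 is 1/33 = 1/33.

1/33


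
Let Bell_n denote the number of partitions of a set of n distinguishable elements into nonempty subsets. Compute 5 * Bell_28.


Bell_28 can be computed from the Bell triangle or from Dobinski's identity Bell_n = (1/e) * sum_{k>=0} k^n / k!.
Computing Bell_28 = 6160539404599934652455.
Then 5 * 6160539404599934652455 = 30802697022999673262275.

30802697022999673262275


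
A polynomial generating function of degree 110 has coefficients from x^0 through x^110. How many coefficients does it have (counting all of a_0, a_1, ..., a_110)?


A polynomial of degree 110 takes the form a_0 + a_1 x + ... + a_110 x^110.
The number of coefficients is 110 + 1 = 111.

111


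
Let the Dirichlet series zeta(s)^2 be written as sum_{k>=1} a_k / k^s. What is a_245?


The Dirichlet convolution of the constant function 1 with itself gives (1 * 1)(k) = sum_{d | k} 1 = d(k), the number of positive divisors of k.
Since zeta(s) = sum_{k>=1} 1/k^s, we have zeta(s)^2 = sum_{k>=1} d(k)/k^s, so a_k = d(k).
For k = 245: the divisors are 1, 5, 7, 35, 49, 245.
Count = 6.

6


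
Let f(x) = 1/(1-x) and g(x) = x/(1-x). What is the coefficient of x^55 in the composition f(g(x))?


First simplify the composition: f(g(x)) = 1/(1 - x/(1-x)) = (1-x)/((1-x) - x) = (1-x)/(1-2x).
Now extract the coefficient. Write (1-x)/(1-2x) = 1/(1-2x) - x/(1-2x).
The coefficient of x^n in 1/(1-2x) is 2^n, and in x/(1-2x) is 2^(n-1) (for n >= 1).
So the coefficient of x^55 is 2^55 - 2^54 = 36028797018963968 - 18014398509481984 = 18014398509481984.

18014398509481984


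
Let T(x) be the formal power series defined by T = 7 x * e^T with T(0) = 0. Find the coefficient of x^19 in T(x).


Apply the Lagrange inversion formula: if T = 7 x * phi(T) with phi(t) = e^t, then
[x^n] T = 7^n * (1/n) [t^(n-1)] phi(t)^n = 7^n * (1/n) [t^(n-1)] e^(n t) = 7^n * (1/n) * n^(n-1) / (n-1)! = 7^n * n^(n-1) / n!.
When c = 1 this is the Cayley count of rooted labeled trees on n vertices, divided by n!.
For n = 19: 7^19 * 19^18 / 19! = 11398895185373143 * 104127350297911241532841/121645100408832000 = 1274905211575212844831672168281282373/130660687872000.

1274905211575212844831672168281282373/130660687872000


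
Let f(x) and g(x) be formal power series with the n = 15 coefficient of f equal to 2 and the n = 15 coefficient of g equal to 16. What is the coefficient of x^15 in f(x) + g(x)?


Addition of formal power series is termwise.
The coefficient of x^15 in f + g = 2 + 16
= 18

18


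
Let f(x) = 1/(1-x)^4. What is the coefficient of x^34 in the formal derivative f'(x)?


Differentiate: d/dx [ 1/(1-x)^r ] = r / (1-x)^(r+1).
Here r = 4, so f'(x) = 4 / (1-x)^5.
The expansion of 1/(1-x)^(r+1) has coefficient of x^n equal to C(n+r, r).
So the coefficient of x^34 in f'(x) is
4 * C(38, 4) = 4 * 73815 = 295260

295260


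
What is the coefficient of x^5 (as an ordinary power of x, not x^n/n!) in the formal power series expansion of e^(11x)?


The exponential series is e^y = sum_{k>=0} y^k / k!. Substituting y = 11x gives
e^(11x) = sum_{k>=0} 11^k x^k / k!.
So the coefficient of x^n is a^n/n! with a = 11, n = 5:
11^5 / 5! = 161051/120 = 161051/120

161051/120


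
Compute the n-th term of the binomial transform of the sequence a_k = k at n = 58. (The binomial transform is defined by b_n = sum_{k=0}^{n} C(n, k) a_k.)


With a_k = k, b_n = sum_{k=0}^{n} C(n, k) k. Using k * C(n, k) = n * C(n-1, k-1) gives b_n = n * sum_{k>=1} C(n-1, k-1) = n * 2^(n-1).
For n = 58: 58 * 2^57 = 58 * 144115188075855872 = 8358680908399640576.

8358680908399640576


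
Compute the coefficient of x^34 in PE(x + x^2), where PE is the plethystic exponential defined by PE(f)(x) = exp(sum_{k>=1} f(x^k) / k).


With f(x) = x + x^2, the exponent is sum_{k>=1} (x^k + x^(2k)) / k = -ln(1 - x) - ln(1 - x^2). Exponentiating:
PE(x + x^2) = 1 / ((1 - x)(1 - x^2)).
This is the generating function for partitions of n into parts of size 1 or 2. The number of 2's can be any j in 0..17, and the rest are 1's, so
[x^34] = floor(34/2) + 1 = 18.

18


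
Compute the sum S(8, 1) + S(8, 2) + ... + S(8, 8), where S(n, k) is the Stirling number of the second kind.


By definition, S(n, k) counts partitions of an n-set into exactly k nonempty blocks.
Computing row n = 8 for k = 1..8:
S(8, k): 1, 127, 966, 1701, 1050, 266, 28, 1
Sum = 4140. (This equals Bell_8 since the sum runs over all k.)

4140


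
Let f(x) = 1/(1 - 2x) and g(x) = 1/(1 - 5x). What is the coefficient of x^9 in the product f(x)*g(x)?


The coefficient of x^n in f*g is the Cauchy product: sum_{k=0}^{n} a^k * b^(n-k).
With a=2, b=5, n=9:
sum_{k=0}^{9} 2^k * 5^(9-k)
= 3254867

3254867


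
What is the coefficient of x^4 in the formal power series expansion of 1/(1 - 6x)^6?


The general identity 1/(1 - c x)^r = sum_{k>=0} c^k C(k + r - 1, r - 1) x^k follows by substituting y = c x into 1/(1 - y)^r = sum_{k>=0} C(k + r - 1, r - 1) y^k.
For c = 6, r = 6, k = 4:
6^4 * C(9, 5) = 1296 * 126 = 163296.

163296


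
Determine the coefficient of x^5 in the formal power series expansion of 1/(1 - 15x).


The geometric series identity gives 1/(1 - c x) = sum_{k>=0} c^k x^k, so the coefficient of x^k is c^k.
Here c = 15 and k = 5.
Computing: 15^5 = 759375

759375


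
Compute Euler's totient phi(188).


phi(n) counts integers in [1, n] coprime to n. Using the multiplicative formula phi(n) = n * prod_{p | n} (1 - 1/p):
188 = 2^2 * 47, so
phi(188) = 188 * (1 - 1/2) * (1 - 1/47) = 92.

92


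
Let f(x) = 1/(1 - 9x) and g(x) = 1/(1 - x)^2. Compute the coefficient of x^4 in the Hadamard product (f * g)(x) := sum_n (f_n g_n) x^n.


f has coefficients f_k = 9^k. For g = 1/(1 - x)^2 the coefficient is g_k = C(k + 1, 1) = k + 1. The Hadamard coefficient is (f * g)_k = 9^k * (k + 1).
For k = 4: 9^4 * 5 = 6561 * 5 = 32805.

32805


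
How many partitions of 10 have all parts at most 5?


Using the generating function (1-x)^(-1)(1-x^2)^(-1)...(1-x^5)^(-1),
the coefficient of x^10 counts these restricted partitions.
Result = 30

30


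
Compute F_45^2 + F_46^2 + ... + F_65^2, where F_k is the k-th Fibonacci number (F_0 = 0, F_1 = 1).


There is a standard identity sum_{k=0}^{N} F_k^2 = F_N * F_{N+1} (proved inductively from the telescoping relation F_k^2 = F_k F_{k+1} - F_{k-1} F_k). Then
sum_{k=45}^{65} F_k^2 = F_65 F_66 - F_44 F_45.
Computing: F_65 = 17167680177565, F_66 = 27777890035288, F_44 = 701408733, F_45 = 1134903170.
Sum = 17167680177565 * 27777890035288 - 701408733 * 1134903170 = 476881931337363141408530110.

476881931337363141408530110


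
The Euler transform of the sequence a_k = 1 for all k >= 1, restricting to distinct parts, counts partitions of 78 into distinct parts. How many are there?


Partitions of 78 into distinct parts can be computed via generating function.
Product (1+x)(1+x^2)(1+x^3)...
The coefficient of x^78 = 64234

64234


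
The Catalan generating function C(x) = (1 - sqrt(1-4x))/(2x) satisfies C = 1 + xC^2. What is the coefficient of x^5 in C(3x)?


Substituting x -> 3x scales the n-th coefficient by 3^n, so [x^5] C(3x) = 3^5 * C_5.
C_5 = C(2*5, 5)/(6) = 252/6 = 42.
So 3^5 * 42 = 243 * 42 = 10206.

10206


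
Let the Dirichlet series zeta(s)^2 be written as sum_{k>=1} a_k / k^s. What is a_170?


The Dirichlet convolution of the constant function 1 with itself gives (1 * 1)(k) = sum_{d | k} 1 = d(k), the number of positive divisors of k.
Since zeta(s) = sum_{k>=1} 1/k^s, we have zeta(s)^2 = sum_{k>=1} d(k)/k^s, so a_k = d(k).
For k = 170: the divisors are 1, 2, 5, 10, 17, 34, 85, 170.
Count = 8.

8


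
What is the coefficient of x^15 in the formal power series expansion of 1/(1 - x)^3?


The negative binomial / multiset identity is
1/(1 - x)^r = sum_{k>=0} C(k + r - 1, r - 1) x^k.
Here r = 3 and k = 15, so the coefficient is
C(15 + 2, 2) = C(17, 2)
= 136

136


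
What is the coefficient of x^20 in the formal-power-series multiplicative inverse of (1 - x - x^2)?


Let the inverse be f(x) = sum_{k>=0} a_k x^k. From f(x) * (1 - x - x^2) = 1 and matching coefficients:
 x^0: a_0 = 1.
 x^1: a_1 - a_0 = 0, so a_1 = 1.
 x^k (k >= 2): a_k - a_{k-1} - a_{k-2} = 0, i.e. a_k = a_{k-1} + a_{k-2}.
This is the Fibonacci-type recurrence shifted so that a_0 = a_1 = 1.
Iterating: a_0=1, a_1=1, a_2=2, a_3=3, a_4=5, a_5=8, a_6=13, a_7=21, a_8=34, a_9=55, ...
a_20 = 10946.

10946


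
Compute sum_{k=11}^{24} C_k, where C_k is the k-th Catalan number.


C_11 through C_24: 58786, 208012, 742900, 2674440, 9694845, 35357670, 129644790, 477638700, 1767263190, 6564120420, 24466267020, 91482563640, 343059613650, 1289904147324
Sum = 58786 + 208012 + 742900 + 2674440 + 9694845 + 35357670 + 129644790 + 477638700 + 1767263190 + 6564120420 + 24466267020 + 91482563640 + 343059613650 + 1289904147324
= 1757899995387

1757899995387


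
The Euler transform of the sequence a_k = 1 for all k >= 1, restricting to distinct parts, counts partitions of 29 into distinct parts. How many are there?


Partitions of 29 into distinct parts can be computed via generating function.
Product (1+x)(1+x^2)(1+x^3)...
The coefficient of x^29 = 256

256


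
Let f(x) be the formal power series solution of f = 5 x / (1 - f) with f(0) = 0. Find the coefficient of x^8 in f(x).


Apply Lagrange inversion: f = 5 x * phi(f) with phi(t) = 1/(1 - t), so
[x^n] f = 5^n * (1/n) [t^(n-1)] phi(t)^n = 5^n * (1/n) [t^(n-1)] (1 - t)^(-n) = 5^n * (1/n) C(2n - 2, n - 1) = 5^n * C_{n-1}.
For n = 8: C_7 = C(14, 7) / 8 = 3432/8 = 429.
With the 5^8 = 390625 factor, the coefficient is 390625 * 429 = 167578125.

167578125


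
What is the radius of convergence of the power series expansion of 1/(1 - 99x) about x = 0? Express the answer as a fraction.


Expanding 1/(1 - 99x) = sum_{k>=0} 99^k x^k, the series converges when |99x| < 1, i.e., |x| < 1/99.
So the radius of convergence is 1/99 = 1/99.

1/99


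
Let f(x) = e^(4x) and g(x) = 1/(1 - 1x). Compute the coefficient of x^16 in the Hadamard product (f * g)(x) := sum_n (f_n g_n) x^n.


Expanding: f_k = 4^k/k! (from e^(4x)) and g_k = 1^k (from 1/(1 - 1x)). So the Hadamard coefficient (f * g)_k = 4^k 1^k / k! = (4)^k / k!.
For k = 16: 4^16/16! = 4294967296/20922789888000 = 131072/638512875.

131072/638512875


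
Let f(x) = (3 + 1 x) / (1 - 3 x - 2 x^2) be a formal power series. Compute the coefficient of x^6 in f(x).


Write f(x) = sum_{k>=0} a_k x^k. Multiplying both sides by 1 - 3 x - 2 x^2 gives
(1 - 3 x - 2 x^2) sum_{k>=0} a_k x^k = 3 + 1 x.
Matching coefficients:
 x^0: a_0 = 3
 x^1: a_1 - 3 a_0 = 1  =>  a_1 = 3*3 + 1 = 10
 x^k (k >= 2): a_k = 3 a_{k-1} + 2 a_{k-2}.
Iterating: a_2 = 36, a_3 = 128, a_4 = 456, a_5 = 1624, a_6 = 5784.
So the coefficient of x^6 is 5784.

5784


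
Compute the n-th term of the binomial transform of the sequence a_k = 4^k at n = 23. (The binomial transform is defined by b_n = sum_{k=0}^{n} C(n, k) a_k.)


With a_k = 4^k, b_n = sum_{k=0}^{n} C(n, k) 4^k = (1 + 4)^n by the binomial theorem.
For n = 23: (1 + 4)^23 = 5^23 = 11920928955078125.

11920928955078125


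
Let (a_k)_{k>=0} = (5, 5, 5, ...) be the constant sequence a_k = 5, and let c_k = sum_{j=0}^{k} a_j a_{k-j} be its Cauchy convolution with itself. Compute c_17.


Since a_j = 5 for all j >= 0, the convolution sum becomes
c_k = sum_{j=0}^{k} 5 * 5 = 25 * (k + 1).
Equivalently, the generating function of (a_k) is 5/(1 - x) and its square is 25/(1 - x)^2 = sum_{k>=0} 25(k + 1) x^k.
For k = 17: 25 * 18 = 450.

450


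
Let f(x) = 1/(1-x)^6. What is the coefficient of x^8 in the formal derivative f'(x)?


Differentiate: d/dx [ 1/(1-x)^r ] = r / (1-x)^(r+1).
Here r = 6, so f'(x) = 6 / (1-x)^7.
The expansion of 1/(1-x)^(r+1) has coefficient of x^n equal to C(n+r, r).
So the coefficient of x^8 in f'(x) is
6 * C(14, 6) = 6 * 3003 = 18018

18018


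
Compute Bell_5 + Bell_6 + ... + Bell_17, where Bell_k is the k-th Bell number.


Recall Bell_k counts set partitions of a k-set (with Bell_0 = 1 by convention).
Bell_5 through Bell_17: 52, 203, 877, 4140, 21147, 115975, 678570, 4213597, 27644437, 190899322, 1382958545, 10480142147, 82864869804
Sum = 52 + 203 + 877 + 4140 + 21147 + 115975 + 678570 + 4213597 + 27644437 + 190899322 + 1382958545 + 10480142147 + 82864869804 = 94951548816.

94951548816


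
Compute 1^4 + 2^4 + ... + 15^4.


This power sum has a closed form given by Faulhaber's formula
sum_{k=1}^{m} k^p = (1 / (p + 1)) * sum_{j=0}^{p} C(p + 1, j) B_j m^(p + 1 - j),
but for small m direct computation is fastest:
1 + 16 + 81 + 256 + 625 + 1296 + 2401 + 4096 + 6561 + 10000 + 14641 + 20736 + 28561 + 38416 + 50625 = 178312.

178312


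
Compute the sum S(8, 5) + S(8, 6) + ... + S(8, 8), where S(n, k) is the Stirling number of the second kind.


By definition, S(n, k) counts partitions of an n-set into exactly k nonempty blocks.
Computing row n = 8 for k = 5..8:
S(8, k): 1050, 266, 28, 1
Sum = 1345.

1345


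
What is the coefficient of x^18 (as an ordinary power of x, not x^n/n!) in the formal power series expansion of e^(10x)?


The exponential series is e^y = sum_{k>=0} y^k / k!. Substituting y = 10x gives
e^(10x) = sum_{k>=0} 10^k x^k / k!.
So the coefficient of x^n is a^n/n! with a = 10, n = 18:
10^18 / 18! = 1000000000000000000/6402373705728000 = 122070312500/781539759

122070312500/781539759


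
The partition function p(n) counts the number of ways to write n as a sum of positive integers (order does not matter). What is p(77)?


Using the generating function prod_{k>=1} 1/(1-x^k), we compute p(77).
By dynamic programming over parts 1 through 77:
p(77) = 10619863

10619863


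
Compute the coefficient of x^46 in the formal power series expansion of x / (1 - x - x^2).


Let f(x) = sum_{k>=0} a_k x^k. Multiplying f(x) * (1 - x - x^2) = x and matching coefficients gives a_0 = 0, a_1 = 1, and a_k = a_{k-1} + a_{k-2} for k >= 2. These are the Fibonacci numbers F_k.
Iterating from F_0 = 0, F_1 = 1:
F_0=0, F_1=1, F_2=1, F_3=2, F_4=3, F_5=5, F_6=8, F_7=13, F_8=21, F_9=34, ...
F_46 = 1836311903.

1836311903


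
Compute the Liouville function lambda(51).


The Liouville function is lambda(k) = (-1)^Omega(k), where Omega(k) counts the prime factors of k with multiplicity.
Factoring: 51 = 3 * 17, so Omega(51) = 2.
lambda(51) = (-1)^2 = 1.

1


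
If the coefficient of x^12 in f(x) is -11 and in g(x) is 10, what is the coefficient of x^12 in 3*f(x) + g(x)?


Scalar multiplication scales coefficients: 3 * -11 = -33.
Then add the g coefficient: -33 + 10
= -23

-23


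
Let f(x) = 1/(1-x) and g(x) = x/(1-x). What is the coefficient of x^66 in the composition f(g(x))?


First simplify the composition: f(g(x)) = 1/(1 - x/(1-x)) = (1-x)/((1-x) - x) = (1-x)/(1-2x).
Now extract the coefficient. Write (1-x)/(1-2x) = 1/(1-2x) - x/(1-2x).
The coefficient of x^n in 1/(1-2x) is 2^n, and in x/(1-2x) is 2^(n-1) (for n >= 1).
So the coefficient of x^66 is 2^66 - 2^65 = 73786976294838206464 - 36893488147419103232 = 36893488147419103232.

36893488147419103232


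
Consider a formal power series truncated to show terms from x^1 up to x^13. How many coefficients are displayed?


From x^1 to x^13 inclusive, the count is 13 - 1 + 1 = 13.

13


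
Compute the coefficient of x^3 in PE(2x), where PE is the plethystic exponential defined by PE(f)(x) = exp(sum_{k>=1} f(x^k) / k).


With f(x) = 2x, the exponent is sum_{k>=1} 2 x^k / k = 2 * (-ln(1 - x)). Exponentiating:
PE(2x) = exp(-2 ln(1 - x)) = 1/(1 - x)^2.
By the negative binomial expansion, [x^n] 1/(1 - x)^2 = C(n + 1, 1).
For n = 3: C(4, 1) = 4.

4


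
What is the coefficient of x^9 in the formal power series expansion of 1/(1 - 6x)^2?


The general identity 1/(1 - c x)^r = sum_{k>=0} c^k C(k + r - 1, r - 1) x^k follows by substituting y = c x into 1/(1 - y)^r = sum_{k>=0} C(k + r - 1, r - 1) y^k.
For c = 6, r = 2, k = 9:
6^9 * C(10, 1) = 10077696 * 10 = 100776960.

100776960


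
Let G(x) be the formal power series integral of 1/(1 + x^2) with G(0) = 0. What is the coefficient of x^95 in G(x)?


1/(1 + x^2) = sum_{j>=0} (-1)^j x^(2j). Integrating termwise with G(0) = 0:
G(x) = sum_{j>=0} (-1)^j x^(2j+1) / (2j+1) = arctan(x).
Only odd powers are nonzero. For x^95 write 95 = 2*47 + 1, giving
(-1)^47 / 95 = -1/95 = -1/95.

-1/95


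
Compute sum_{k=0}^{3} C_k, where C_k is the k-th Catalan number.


C_0 through C_3: 1, 1, 2, 5
Sum = 1 + 1 + 2 + 5
= 9

9


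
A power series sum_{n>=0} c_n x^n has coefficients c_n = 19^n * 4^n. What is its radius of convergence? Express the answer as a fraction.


By the root test (Cauchy-Hadamard), the radius is R = 1 / limsup_n |c_n|^(1/n).
Here |c_n|^(1/n) = (19^n * 4^n)^(1/n) = 19 * 4 = 76 for all n.
So R = 1/76 = 1/76.

1/76


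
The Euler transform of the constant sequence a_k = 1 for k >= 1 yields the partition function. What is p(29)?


The Euler transform converts the sequence a_k = 1 into the number of integer partitions.
Using the recurrence or dynamic programming:
p(29) = 4565

4565


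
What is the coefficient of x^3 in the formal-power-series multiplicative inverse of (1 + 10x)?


The inverse is 1/(1 + 10x). Apply the geometric identity 1/(1 - y) = sum_{k>=0} y^k with y = -10x:
1/(1 + 10x) = sum_{k>=0} (-10)^k x^k.
So the coefficient of x^3 is (-10)^3 = -1000.

-1000


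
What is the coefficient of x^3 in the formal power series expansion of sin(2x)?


The Maclaurin series is sin(t) = sum_{k>=0} (-1)^k t^(2k+1) / (2k+1)!, so substituting t = 2x, only odd powers of x are nonzero, with coefficient of x^(2k+1) equal to (-1)^k 2^(2k+1) / (2k+1)!.
Write 3 = 2*1 + 1, giving the coefficient (-1)^1 * 2^3 / 3! = -8/6 = -4/3.

-4/3


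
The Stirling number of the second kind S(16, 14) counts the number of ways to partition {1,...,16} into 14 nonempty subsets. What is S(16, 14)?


Using the explicit formula S(n,k) = (1/k!) sum_{j=0}^{k} (-1)^(k-j) C(k,j) j^n:
S(16, 14) = 6020
Equivalently, S(n,k) is n! times the coefficient of x^n in the EGF (e^x - 1)^k / k!.

6020


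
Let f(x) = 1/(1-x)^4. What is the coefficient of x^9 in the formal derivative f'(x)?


Differentiate: d/dx [ 1/(1-x)^r ] = r / (1-x)^(r+1).
Here r = 4, so f'(x) = 4 / (1-x)^5.
The expansion of 1/(1-x)^(r+1) has coefficient of x^n equal to C(n+r, r).
So the coefficient of x^9 in f'(x) is
4 * C(13, 4) = 4 * 715 = 2860

2860


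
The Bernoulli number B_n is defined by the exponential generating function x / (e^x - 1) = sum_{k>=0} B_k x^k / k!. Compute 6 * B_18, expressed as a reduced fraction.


Bernoulli numbers can also be computed recursively via B_0 = 1 and sum_{j=0}^{m} C(m+1, j) B_j = 0 for m >= 1. Odd-index Bernoulli numbers vanish for k >= 3.
Computing B_18 = 43867/798, so 6 * B_18 = 6 * 43867/798 = 43867/133.

43867/133


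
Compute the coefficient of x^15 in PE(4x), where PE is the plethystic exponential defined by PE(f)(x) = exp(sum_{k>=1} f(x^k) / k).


With f(x) = 4x, the exponent is sum_{k>=1} 4 x^k / k = 4 * (-ln(1 - x)). Exponentiating:
PE(4x) = exp(-4 ln(1 - x)) = 1/(1 - x)^4.
By the negative binomial expansion, [x^n] 1/(1 - x)^4 = C(n + 3, 3).
For n = 15: C(18, 3) = 816.

816


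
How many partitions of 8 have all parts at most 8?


Using the generating function (1-x)^(-1)(1-x^2)^(-1)...(1-x^8)^(-1),
the coefficient of x^8 counts these restricted partitions.
Result = 22

22


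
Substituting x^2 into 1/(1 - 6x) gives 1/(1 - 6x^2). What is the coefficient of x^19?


Since 1/(1 - 6x^2) only has even powers of x,
the coefficient of x^19 (odd) is 0.

0
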